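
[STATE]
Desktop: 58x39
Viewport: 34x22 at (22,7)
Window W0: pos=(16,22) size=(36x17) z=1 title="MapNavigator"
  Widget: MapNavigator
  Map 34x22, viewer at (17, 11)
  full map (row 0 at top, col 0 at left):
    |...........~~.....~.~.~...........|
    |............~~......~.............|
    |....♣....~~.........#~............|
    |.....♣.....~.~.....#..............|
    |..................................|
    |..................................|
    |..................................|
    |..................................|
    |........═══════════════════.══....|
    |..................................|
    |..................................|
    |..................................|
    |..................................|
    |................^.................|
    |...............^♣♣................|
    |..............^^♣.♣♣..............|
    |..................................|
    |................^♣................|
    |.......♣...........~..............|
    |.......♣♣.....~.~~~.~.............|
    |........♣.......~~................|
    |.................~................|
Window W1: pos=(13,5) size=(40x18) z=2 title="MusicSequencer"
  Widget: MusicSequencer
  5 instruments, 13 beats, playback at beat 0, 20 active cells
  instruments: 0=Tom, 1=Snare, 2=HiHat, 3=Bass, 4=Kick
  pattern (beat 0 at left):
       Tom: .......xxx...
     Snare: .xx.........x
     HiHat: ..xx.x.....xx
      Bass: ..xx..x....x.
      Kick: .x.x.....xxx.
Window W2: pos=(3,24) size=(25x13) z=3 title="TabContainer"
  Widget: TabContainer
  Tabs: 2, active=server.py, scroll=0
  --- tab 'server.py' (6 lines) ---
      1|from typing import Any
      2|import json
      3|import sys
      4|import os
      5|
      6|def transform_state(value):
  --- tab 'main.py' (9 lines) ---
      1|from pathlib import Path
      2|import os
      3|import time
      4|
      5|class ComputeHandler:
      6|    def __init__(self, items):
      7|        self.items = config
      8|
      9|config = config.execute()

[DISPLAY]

──────────────────────────────┨   
23456789012                   ┃   
·····███···                   ┃   
█·········█                   ┃   
██·█·····██                   ┃   
██··█····█·                   ┃   
·█·····███·                   ┃   
                              ┃   
                              ┃   
                              ┃   
                              ┃   
                              ┃   
                              ┃   
                              ┃   
                              ┃   
━━━━━━━━━━━━━━━━━━━━━━━━━━━━━━┛   
avigator                     ┃    
━━━━━┓───────────────────────┨    
     ┃.......................┃    
─────┨.......................┃    
py   ┃.......................┃    
─────┃════════════════.══....┃    


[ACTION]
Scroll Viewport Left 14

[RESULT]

     ┠────────────────────────────
     ┃      ▼123456789012         
     ┃   Tom·······███···         
     ┃ Snare·██·········█         
     ┃ HiHat··██·█·····██         
     ┃  Bass··██··█····█·         
     ┃  Kick·█·█·····███·         
     ┃                            
     ┃                            
     ┃                            
     ┃                            
     ┃                            
     ┃                            
     ┃                            
     ┃                            
     ┗━━━━━━━━━━━━━━━━━━━━━━━━━━━━
        ┃ MapNavigator            
━━━━━━━━━━━━━━━━━━━┓──────────────
Container          ┃..............
───────────────────┨..............
ver.py]│ main.py   ┃..............
───────────────────┃══════════════


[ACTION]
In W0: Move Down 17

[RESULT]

     ┠────────────────────────────
     ┃      ▼123456789012         
     ┃   Tom·······███···         
     ┃ Snare·██·········█         
     ┃ HiHat··██·█·····██         
     ┃  Bass··██··█····█·         
     ┃  Kick·█·█·····███·         
     ┃                            
     ┃                            
     ┃                            
     ┃                            
     ┃                            
     ┃                            
     ┃                            
     ┃                            
     ┗━━━━━━━━━━━━━━━━━━━━━━━━━━━━
        ┃ MapNavigator            
━━━━━━━━━━━━━━━━━━━┓──────────────
Container          ┃...^^♣.♣♣.....
───────────────────┨..............
ver.py]│ main.py   ┃.....^♣.......
───────────────────┃........~.....


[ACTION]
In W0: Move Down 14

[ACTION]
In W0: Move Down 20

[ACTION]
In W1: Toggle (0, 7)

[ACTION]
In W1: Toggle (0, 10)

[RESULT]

     ┠────────────────────────────
     ┃      ▼123456789012         
     ┃   Tom········███··         
     ┃ Snare·██·········█         
     ┃ HiHat··██·█·····██         
     ┃  Bass··██··█····█·         
     ┃  Kick·█·█·····███·         
     ┃                            
     ┃                            
     ┃                            
     ┃                            
     ┃                            
     ┃                            
     ┃                            
     ┃                            
     ┗━━━━━━━━━━━━━━━━━━━━━━━━━━━━
        ┃ MapNavigator            
━━━━━━━━━━━━━━━━━━━┓──────────────
Container          ┃...^^♣.♣♣.....
───────────────────┨..............
ver.py]│ main.py   ┃.....^♣.......
───────────────────┃........~.....


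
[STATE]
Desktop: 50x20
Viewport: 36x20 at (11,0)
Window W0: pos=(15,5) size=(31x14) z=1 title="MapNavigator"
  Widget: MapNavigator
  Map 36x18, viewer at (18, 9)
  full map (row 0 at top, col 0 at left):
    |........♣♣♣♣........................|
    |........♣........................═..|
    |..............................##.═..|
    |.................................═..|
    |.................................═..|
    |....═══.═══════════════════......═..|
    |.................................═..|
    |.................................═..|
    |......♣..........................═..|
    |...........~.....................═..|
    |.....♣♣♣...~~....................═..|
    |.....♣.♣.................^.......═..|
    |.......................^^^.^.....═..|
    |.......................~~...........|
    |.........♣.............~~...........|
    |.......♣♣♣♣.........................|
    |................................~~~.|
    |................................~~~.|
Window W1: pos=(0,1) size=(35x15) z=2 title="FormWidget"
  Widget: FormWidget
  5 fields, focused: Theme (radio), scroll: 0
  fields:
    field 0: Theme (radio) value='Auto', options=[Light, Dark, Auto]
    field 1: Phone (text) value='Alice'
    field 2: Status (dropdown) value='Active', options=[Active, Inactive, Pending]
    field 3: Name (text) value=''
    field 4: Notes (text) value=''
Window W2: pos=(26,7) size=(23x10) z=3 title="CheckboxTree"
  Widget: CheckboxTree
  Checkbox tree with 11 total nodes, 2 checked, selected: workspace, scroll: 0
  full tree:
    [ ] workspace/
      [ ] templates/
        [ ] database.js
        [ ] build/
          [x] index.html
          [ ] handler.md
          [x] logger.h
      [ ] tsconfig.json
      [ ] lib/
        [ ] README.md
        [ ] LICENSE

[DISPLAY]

                                    
━━━━━━━━━━━━━━━━━━━━━━━┓            
t                      ┃            
───────────────────────┨            
    ( ) Light  ( ) Dark┃            
    [Alice            ]┃━━━━━━━━━━┓ 
    [Active          ▼]┃          ┃ 
    [          ┏━━━━━━━━━━━━━━━━━━━━
    [          ┃ CheckboxTree       
               ┠────────────────────
               ┃>[-] workspace/     
               ┃   [-] templates/   
               ┃     [ ] database.js
               ┃     [-] build/     
               ┃       [x] index.htm
━━━━━━━━━━━━━━━┃       [ ] handler.m
    ┃..........┗━━━━━━━━━━━━━━━━━━━━
    ┃...................~~........┃ 
    ┗━━━━━━━━━━━━━━━━━━━━━━━━━━━━━┛ 
                                    


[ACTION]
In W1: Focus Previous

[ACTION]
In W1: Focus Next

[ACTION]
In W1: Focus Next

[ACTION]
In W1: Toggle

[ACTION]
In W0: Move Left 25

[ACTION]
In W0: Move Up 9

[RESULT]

                                    
━━━━━━━━━━━━━━━━━━━━━━━┓            
t                      ┃            
───────────────────────┨            
    ( ) Light  ( ) Dark┃            
    [Alice            ]┃━━━━━━━━━━┓ 
    [Active          ▼]┃          ┃ 
    [          ┏━━━━━━━━━━━━━━━━━━━━
    [          ┃ CheckboxTree       
               ┠────────────────────
               ┃>[-] workspace/     
               ┃   [-] templates/   
               ┃     [ ] database.js
               ┃     [-] build/     
               ┃       [x] index.htm
━━━━━━━━━━━━━━━┃       [ ] handler.m
    ┃          ┗━━━━━━━━━━━━━━━━━━━━
    ┃              ...............┃ 
    ┗━━━━━━━━━━━━━━━━━━━━━━━━━━━━━┛ 
                                    


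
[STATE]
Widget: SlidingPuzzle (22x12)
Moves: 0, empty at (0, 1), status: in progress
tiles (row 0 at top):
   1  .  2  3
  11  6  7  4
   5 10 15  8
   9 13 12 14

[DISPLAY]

┌────┬────┬────┬────┐ 
│  1 │    │  2 │  3 │ 
├────┼────┼────┼────┤ 
│ 11 │  6 │  7 │  4 │ 
├────┼────┼────┼────┤ 
│  5 │ 10 │ 15 │  8 │ 
├────┼────┼────┼────┤ 
│  9 │ 13 │ 12 │ 14 │ 
└────┴────┴────┴────┘ 
Moves: 0              
                      
                      


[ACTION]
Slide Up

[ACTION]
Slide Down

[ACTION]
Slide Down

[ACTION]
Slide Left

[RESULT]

┌────┬────┬────┬────┐ 
│  1 │  2 │    │  3 │ 
├────┼────┼────┼────┤ 
│ 11 │  6 │  7 │  4 │ 
├────┼────┼────┼────┤ 
│  5 │ 10 │ 15 │  8 │ 
├────┼────┼────┼────┤ 
│  9 │ 13 │ 12 │ 14 │ 
└────┴────┴────┴────┘ 
Moves: 3              
                      
                      


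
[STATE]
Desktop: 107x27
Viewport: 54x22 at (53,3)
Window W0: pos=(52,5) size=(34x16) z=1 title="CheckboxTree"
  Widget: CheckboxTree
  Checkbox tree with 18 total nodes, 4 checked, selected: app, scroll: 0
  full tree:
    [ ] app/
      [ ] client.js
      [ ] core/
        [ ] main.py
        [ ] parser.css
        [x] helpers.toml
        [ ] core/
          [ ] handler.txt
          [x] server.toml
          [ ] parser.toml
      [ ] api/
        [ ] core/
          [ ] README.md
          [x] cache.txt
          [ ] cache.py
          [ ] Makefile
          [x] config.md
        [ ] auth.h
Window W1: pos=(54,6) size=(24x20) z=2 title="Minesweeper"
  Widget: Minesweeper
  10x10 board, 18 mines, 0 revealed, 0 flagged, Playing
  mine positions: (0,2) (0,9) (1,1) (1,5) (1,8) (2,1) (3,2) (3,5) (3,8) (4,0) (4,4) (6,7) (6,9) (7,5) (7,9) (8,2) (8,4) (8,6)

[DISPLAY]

                                                      
                                                      
━━━━━━━━━━━━━━━━━━━━━━━━━━━━━━━━┓                     
 ┏━━━━━━━━━━━━━━━━━━━━━━┓       ┃                     
─┃ Minesweeper          ┃───────┨                     
>┠──────────────────────┨       ┃                     
 ┃■■■■■■■■■■            ┃       ┃                     
 ┃■■■■■■■■■■            ┃       ┃                     
 ┃■■■■■■■■■■            ┃       ┃                     
 ┃■■■■■■■■■■            ┃       ┃                     
 ┃■■■■■■■■■■            ┃       ┃                     
 ┃■■■■■■■■■■            ┃       ┃                     
 ┃■■■■■■■■■■            ┃       ┃                     
 ┃■■■■■■■■■■            ┃       ┃                     
 ┃■■■■■■■■■■            ┃       ┃                     
 ┃■■■■■■■■■■            ┃       ┃                     
 ┃                      ┃       ┃                     
━┃                      ┃━━━━━━━┛                     
 ┃                      ┃                             
 ┃                      ┃                             
 ┃                      ┃                             
 ┃                      ┃                             


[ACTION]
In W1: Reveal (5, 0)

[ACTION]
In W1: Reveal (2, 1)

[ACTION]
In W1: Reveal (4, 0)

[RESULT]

                                                      
                                                      
━━━━━━━━━━━━━━━━━━━━━━━━━━━━━━━━┓                     
 ┏━━━━━━━━━━━━━━━━━━━━━━┓       ┃                     
─┃ Minesweeper          ┃───────┨                     
>┠──────────────────────┨       ┃                     
 ┃■■✹■■■■■■✹            ┃       ┃                     
 ┃■✹■■■✹■■✹■            ┃       ┃                     
 ┃■✹■■■■■■■■            ┃       ┃                     
 ┃■■✹■■✹■■✹■            ┃       ┃                     
 ┃✹■■■✹■■■■■            ┃       ┃                     
 ┃1■■■■■■■■■            ┃       ┃                     
 ┃■■■■■■■✹■✹            ┃       ┃                     
 ┃■■■■■✹■■■✹            ┃       ┃                     
 ┃■■✹■✹■✹■■■            ┃       ┃                     
 ┃■■■■■■■■■■            ┃       ┃                     
 ┃                      ┃       ┃                     
━┃                      ┃━━━━━━━┛                     
 ┃                      ┃                             
 ┃                      ┃                             
 ┃                      ┃                             
 ┃                      ┃                             


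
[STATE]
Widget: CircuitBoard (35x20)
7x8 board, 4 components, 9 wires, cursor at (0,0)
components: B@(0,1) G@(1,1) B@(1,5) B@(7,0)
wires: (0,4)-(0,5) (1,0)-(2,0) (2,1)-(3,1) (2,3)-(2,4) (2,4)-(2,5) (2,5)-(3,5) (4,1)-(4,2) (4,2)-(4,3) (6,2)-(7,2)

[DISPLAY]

   0 1 2 3 4 5 6                   
0  [.]  B           · ─ ·          
                                   
1   ·   G               B          
    │                              
2   ·   ·       · ─ · ─ ·          
        │               │          
3       ·               ·          
                                   
4       · ─ · ─ ·                  
                                   
5                                  
                                   
6           ·                      
            │                      
7   B       ·                      
Cursor: (0,0)                      
                                   
                                   
                                   


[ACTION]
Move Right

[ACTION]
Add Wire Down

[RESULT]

   0 1 2 3 4 5 6                   
0      [B]          · ─ ·          
        │                          
1   ·   G               B          
    │                              
2   ·   ·       · ─ · ─ ·          
        │               │          
3       ·               ·          
                                   
4       · ─ · ─ ·                  
                                   
5                                  
                                   
6           ·                      
            │                      
7   B       ·                      
Cursor: (0,1)                      
                                   
                                   
                                   


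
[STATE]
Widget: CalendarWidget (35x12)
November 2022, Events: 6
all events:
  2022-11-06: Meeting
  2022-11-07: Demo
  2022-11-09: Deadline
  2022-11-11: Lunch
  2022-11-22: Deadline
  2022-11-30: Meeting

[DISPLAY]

           November 2022           
Mo Tu We Th Fr Sa Su               
    1  2  3  4  5  6*              
 7*  8  9* 10 11* 12 13            
14 15 16 17 18 19 20               
21 22* 23 24 25 26 27              
28 29 30*                          
                                   
                                   
                                   
                                   
                                   


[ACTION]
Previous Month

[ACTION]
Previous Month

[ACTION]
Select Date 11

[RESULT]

           September 2022          
Mo Tu We Th Fr Sa Su               
          1  2  3  4               
 5  6  7  8  9 10 [11]             
12 13 14 15 16 17 18               
19 20 21 22 23 24 25               
26 27 28 29 30                     
                                   
                                   
                                   
                                   
                                   


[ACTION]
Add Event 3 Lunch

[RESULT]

           September 2022          
Mo Tu We Th Fr Sa Su               
          1  2  3*  4              
 5  6  7  8  9 10 [11]             
12 13 14 15 16 17 18               
19 20 21 22 23 24 25               
26 27 28 29 30                     
                                   
                                   
                                   
                                   
                                   


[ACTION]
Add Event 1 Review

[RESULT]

           September 2022          
Mo Tu We Th Fr Sa Su               
          1*  2  3*  4             
 5  6  7  8  9 10 [11]             
12 13 14 15 16 17 18               
19 20 21 22 23 24 25               
26 27 28 29 30                     
                                   
                                   
                                   
                                   
                                   


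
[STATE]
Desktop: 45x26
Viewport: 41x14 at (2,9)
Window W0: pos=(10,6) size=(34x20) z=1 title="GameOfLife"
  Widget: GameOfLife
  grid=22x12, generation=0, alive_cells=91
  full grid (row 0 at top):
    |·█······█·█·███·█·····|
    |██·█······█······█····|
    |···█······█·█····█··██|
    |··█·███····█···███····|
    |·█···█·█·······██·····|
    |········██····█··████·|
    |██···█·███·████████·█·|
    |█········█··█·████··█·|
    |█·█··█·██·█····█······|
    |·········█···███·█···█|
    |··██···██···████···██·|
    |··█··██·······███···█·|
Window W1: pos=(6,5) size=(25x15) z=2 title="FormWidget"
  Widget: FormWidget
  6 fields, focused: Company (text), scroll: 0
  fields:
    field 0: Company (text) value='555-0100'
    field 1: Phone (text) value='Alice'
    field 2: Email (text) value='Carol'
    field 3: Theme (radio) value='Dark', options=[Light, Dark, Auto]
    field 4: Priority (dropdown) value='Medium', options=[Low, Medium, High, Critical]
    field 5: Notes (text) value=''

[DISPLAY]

    ┃  Phone:      [Alice  ]┃            
    ┃  Email:      [Carol  ]┃··          
    ┃  Theme:      ( ) Light┃··          
    ┃  Priority:   [Medium▼]┃██          
    ┃  Notes:      [       ]┃··          
    ┃                       ┃··          
    ┃                       ┃█·          
    ┃                       ┃█·          
    ┃                       ┃█·          
    ┃                       ┃··          
    ┗━━━━━━━━━━━━━━━━━━━━━━━┛·█          
        ┃··██···██···████···██·          
        ┃··█··██·······███···█·          
        ┃                                


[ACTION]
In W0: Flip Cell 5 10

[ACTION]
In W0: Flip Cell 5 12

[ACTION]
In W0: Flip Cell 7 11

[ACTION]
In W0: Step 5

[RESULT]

    ┃  Phone:      [Alice  ]┃            
    ┃  Email:      [Carol  ]┃··          
    ┃  Theme:      ( ) Light┃··          
    ┃  Priority:   [Medium▼]┃··          
    ┃  Notes:      [       ]┃··          
    ┃                       ┃█·          
    ┃                       ┃·█          
    ┃                       ┃█·          
    ┃                       ┃··          
    ┃                       ┃··          
    ┗━━━━━━━━━━━━━━━━━━━━━━━┛·█          
        ┃·██···█··█········█··█          
        ┃··█················██·          
        ┃                                


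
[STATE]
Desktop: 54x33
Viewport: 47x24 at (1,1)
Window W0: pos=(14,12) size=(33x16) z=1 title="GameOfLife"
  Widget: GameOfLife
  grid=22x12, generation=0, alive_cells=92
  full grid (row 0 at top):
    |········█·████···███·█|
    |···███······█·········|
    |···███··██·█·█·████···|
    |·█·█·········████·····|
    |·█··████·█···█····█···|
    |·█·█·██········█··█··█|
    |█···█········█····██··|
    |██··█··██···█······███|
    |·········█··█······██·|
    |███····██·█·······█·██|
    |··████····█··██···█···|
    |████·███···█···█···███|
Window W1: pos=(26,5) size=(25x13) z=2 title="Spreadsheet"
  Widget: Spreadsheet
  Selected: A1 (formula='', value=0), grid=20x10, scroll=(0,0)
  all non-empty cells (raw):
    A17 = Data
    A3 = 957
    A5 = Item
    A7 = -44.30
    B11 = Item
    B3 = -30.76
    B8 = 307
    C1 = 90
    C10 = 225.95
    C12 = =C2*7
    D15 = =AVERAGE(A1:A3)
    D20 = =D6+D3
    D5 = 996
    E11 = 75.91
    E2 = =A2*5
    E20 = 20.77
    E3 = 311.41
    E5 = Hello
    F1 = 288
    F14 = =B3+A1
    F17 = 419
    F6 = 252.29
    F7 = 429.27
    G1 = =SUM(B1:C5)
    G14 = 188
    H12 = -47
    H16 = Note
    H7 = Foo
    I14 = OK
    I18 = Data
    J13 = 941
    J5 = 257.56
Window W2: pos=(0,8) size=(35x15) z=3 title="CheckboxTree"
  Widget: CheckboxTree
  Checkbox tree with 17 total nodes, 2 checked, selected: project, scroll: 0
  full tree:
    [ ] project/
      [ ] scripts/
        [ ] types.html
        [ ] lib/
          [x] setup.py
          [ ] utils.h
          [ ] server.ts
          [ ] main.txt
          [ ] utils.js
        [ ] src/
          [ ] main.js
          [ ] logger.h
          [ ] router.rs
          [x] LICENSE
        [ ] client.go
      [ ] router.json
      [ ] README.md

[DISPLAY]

                                               
                                               
                                               
                                               
                         ┏━━━━━━━━━━━━━━━━━━━━━
                         ┃ Spreadsheet         
                         ┠─────────────────────
━━━━━━━━━━━━━━━━━━━━━━━━━━━━━━━━━┓             
 CheckboxTree                    ┃       B     
─────────────────────────────────┨-------------
>[-] project/                    ┃ [0]       0 
   [-] scripts/                  ┃   0       0 
     [ ] types.html              ┃ 957  -30.76 
     [-] lib/                    ┃   0       0 
       [x] setup.py              ┃           0 
       [ ] utils.h               ┃   0       0 
       [ ] server.ts             ┃━━━━━━━━━━━━━
       [ ] main.txt              ┃··         ┃ 
       [ ] utils.js              ┃··         ┃ 
     [-] src/                    ┃··         ┃ 
       [ ] main.js               ┃·█         ┃ 
━━━━━━━━━━━━━━━━━━━━━━━━━━━━━━━━━┛··         ┃ 
             ┃██··█··██···█······███         ┃ 
             ┃·········█··█······██·         ┃ 


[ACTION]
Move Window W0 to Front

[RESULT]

                                               
                                               
                                               
                                               
                         ┏━━━━━━━━━━━━━━━━━━━━━
                         ┃ Spreadsheet         
                         ┠─────────────────────
━━━━━━━━━━━━━━━━━━━━━━━━━━━━━━━━━┓             
 CheckboxTree                    ┃       B     
─────────────────────────────────┨-------------
>[-] project/                    ┃ [0]       0 
   [-] script┏━━━━━━━━━━━━━━━━━━━━━━━━━━━━━━━┓ 
     [ ] type┃ GameOfLife                    ┃ 
     [-] lib/┠───────────────────────────────┨ 
       [x] se┃Gen: 0                         ┃ 
       [ ] ut┃········█·████···███·█         ┃ 
       [ ] se┃···███······█·········         ┃━
       [ ] ma┃···███··██·█·█·████···         ┃ 
       [ ] ut┃·█·█·········████·····         ┃ 
     [-] src/┃·█··████·█···█····█···         ┃ 
       [ ] ma┃·█·█·██········█··█··█         ┃ 
━━━━━━━━━━━━━┃█···█········█····██··         ┃ 
             ┃██··█··██···█······███         ┃ 
             ┃·········█··█······██·         ┃ 


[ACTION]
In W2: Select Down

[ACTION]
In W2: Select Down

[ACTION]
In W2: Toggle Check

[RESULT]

                                               
                                               
                                               
                                               
                         ┏━━━━━━━━━━━━━━━━━━━━━
                         ┃ Spreadsheet         
                         ┠─────────────────────
━━━━━━━━━━━━━━━━━━━━━━━━━━━━━━━━━┓             
 CheckboxTree                    ┃       B     
─────────────────────────────────┨-------------
 [-] project/                    ┃ [0]       0 
   [-] script┏━━━━━━━━━━━━━━━━━━━━━━━━━━━━━━━┓ 
>    [x] type┃ GameOfLife                    ┃ 
     [-] lib/┠───────────────────────────────┨ 
       [x] se┃Gen: 0                         ┃ 
       [ ] ut┃········█·████···███·█         ┃ 
       [ ] se┃···███······█·········         ┃━
       [ ] ma┃···███··██·█·█·████···         ┃ 
       [ ] ut┃·█·█·········████·····         ┃ 
     [-] src/┃·█··████·█···█····█···         ┃ 
       [ ] ma┃·█·█·██········█··█··█         ┃ 
━━━━━━━━━━━━━┃█···█········█····██··         ┃ 
             ┃██··█··██···█······███         ┃ 
             ┃·········█··█······██·         ┃ 


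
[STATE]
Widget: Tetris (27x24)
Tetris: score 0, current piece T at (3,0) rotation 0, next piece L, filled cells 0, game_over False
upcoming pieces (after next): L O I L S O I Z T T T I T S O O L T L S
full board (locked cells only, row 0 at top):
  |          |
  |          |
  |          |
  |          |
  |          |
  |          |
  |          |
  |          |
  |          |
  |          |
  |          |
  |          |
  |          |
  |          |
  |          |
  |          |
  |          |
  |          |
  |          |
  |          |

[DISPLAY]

    ▒     │Next:           
   ▒▒▒    │  ▒             
          │▒▒▒             
          │                
          │                
          │                
          │Score:          
          │0               
          │                
          │                
          │                
          │                
          │                
          │                
          │                
          │                
          │                
          │                
          │                
          │                
          │                
          │                
          │                
          │                


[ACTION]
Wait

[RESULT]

          │Next:           
    ▒     │  ▒             
   ▒▒▒    │▒▒▒             
          │                
          │                
          │                
          │Score:          
          │0               
          │                
          │                
          │                
          │                
          │                
          │                
          │                
          │                
          │                
          │                
          │                
          │                
          │                
          │                
          │                
          │                


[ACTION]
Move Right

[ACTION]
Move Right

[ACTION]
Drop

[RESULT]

          │Next:           
          │  ▒             
      ▒   │▒▒▒             
     ▒▒▒  │                
          │                
          │                
          │Score:          
          │0               
          │                
          │                
          │                
          │                
          │                
          │                
          │                
          │                
          │                
          │                
          │                
          │                
          │                
          │                
          │                
          │                


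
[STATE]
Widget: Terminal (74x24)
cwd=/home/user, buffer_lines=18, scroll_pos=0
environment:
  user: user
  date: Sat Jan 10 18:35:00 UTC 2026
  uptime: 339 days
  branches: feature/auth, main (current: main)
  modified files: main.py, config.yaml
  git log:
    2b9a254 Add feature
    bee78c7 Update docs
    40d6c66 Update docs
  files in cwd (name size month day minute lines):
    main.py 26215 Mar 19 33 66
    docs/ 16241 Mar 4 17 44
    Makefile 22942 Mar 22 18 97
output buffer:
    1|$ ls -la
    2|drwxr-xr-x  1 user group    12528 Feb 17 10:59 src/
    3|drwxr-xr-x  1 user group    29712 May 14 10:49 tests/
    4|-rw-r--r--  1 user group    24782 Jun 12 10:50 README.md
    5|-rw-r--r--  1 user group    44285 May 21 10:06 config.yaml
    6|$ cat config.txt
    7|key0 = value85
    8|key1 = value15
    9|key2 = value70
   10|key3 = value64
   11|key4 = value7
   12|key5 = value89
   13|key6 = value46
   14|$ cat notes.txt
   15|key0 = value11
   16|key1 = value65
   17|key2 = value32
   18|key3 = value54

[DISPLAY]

$ ls -la                                                                  
drwxr-xr-x  1 user group    12528 Feb 17 10:59 src/                       
drwxr-xr-x  1 user group    29712 May 14 10:49 tests/                     
-rw-r--r--  1 user group    24782 Jun 12 10:50 README.md                  
-rw-r--r--  1 user group    44285 May 21 10:06 config.yaml                
$ cat config.txt                                                          
key0 = value85                                                            
key1 = value15                                                            
key2 = value70                                                            
key3 = value64                                                            
key4 = value7                                                             
key5 = value89                                                            
key6 = value46                                                            
$ cat notes.txt                                                           
key0 = value11                                                            
key1 = value65                                                            
key2 = value32                                                            
key3 = value54                                                            
$ █                                                                       
                                                                          
                                                                          
                                                                          
                                                                          
                                                                          


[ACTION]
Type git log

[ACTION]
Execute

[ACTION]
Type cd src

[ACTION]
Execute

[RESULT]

drwxr-xr-x  1 user group    12528 Feb 17 10:59 src/                       
drwxr-xr-x  1 user group    29712 May 14 10:49 tests/                     
-rw-r--r--  1 user group    24782 Jun 12 10:50 README.md                  
-rw-r--r--  1 user group    44285 May 21 10:06 config.yaml                
$ cat config.txt                                                          
key0 = value85                                                            
key1 = value15                                                            
key2 = value70                                                            
key3 = value64                                                            
key4 = value7                                                             
key5 = value89                                                            
key6 = value46                                                            
$ cat notes.txt                                                           
key0 = value11                                                            
key1 = value65                                                            
key2 = value32                                                            
key3 = value54                                                            
$ git log                                                                 
2b9a254 Add feature                                                       
bee78c7 Update docs                                                       
40d6c66 Update docs                                                       
$ cd src                                                                  
                                                                          
$ █                                                                       


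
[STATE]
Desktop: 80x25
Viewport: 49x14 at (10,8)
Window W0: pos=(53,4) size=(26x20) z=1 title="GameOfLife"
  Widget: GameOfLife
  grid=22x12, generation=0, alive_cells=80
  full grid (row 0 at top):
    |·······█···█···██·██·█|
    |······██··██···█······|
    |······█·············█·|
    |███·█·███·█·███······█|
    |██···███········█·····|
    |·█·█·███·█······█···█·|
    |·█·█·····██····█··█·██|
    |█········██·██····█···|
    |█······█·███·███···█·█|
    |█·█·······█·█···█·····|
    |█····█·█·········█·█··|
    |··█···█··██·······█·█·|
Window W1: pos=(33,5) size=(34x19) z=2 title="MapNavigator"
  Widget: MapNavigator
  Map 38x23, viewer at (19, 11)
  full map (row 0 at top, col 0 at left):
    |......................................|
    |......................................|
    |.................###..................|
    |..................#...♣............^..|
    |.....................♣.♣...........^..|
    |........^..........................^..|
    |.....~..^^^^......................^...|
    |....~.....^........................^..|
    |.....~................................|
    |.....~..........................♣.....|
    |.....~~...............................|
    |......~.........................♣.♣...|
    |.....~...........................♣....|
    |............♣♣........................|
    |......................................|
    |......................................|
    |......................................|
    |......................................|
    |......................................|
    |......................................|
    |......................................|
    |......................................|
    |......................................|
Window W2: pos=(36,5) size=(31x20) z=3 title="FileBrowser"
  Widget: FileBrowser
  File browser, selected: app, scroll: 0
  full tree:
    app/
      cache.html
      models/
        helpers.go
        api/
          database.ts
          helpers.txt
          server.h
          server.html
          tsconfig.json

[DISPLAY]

                       ┃..┃> [-] app/            
                       ┃..┃    cache.html        
                       ┃..┃    [+] models/       
                       ┃.~┃                      
                       ┃..┃                      
                       ┃..┃                      
                       ┃..┃                      
                       ┃..┃                      
                       ┃..┃                      
                       ┃..┃                      
                       ┃..┃                      
                       ┃..┃                      
                       ┃..┃                      
                       ┃..┃                      


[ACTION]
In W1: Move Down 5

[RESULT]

                       ┃..┃> [-] app/            
                       ┃..┃    cache.html        
                       ┃..┃    [+] models/       
                       ┃..┃                      
                       ┃..┃                      
                       ┃..┃                      
                       ┃..┃                      
                       ┃..┃                      
                       ┃..┃                      
                       ┃..┃                      
                       ┃..┃                      
                       ┃..┃                      
                       ┃..┃                      
                       ┃..┃                      


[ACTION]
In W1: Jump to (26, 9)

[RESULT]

                       ┃..┃> [-] app/            
                       ┃..┃    cache.html        
                       ┃..┃    [+] models/       
                       ┃..┃                      
                       ┃^^┃                      
                       ┃^.┃                      
                       ┃..┃                      
                       ┃..┃                      
                       ┃..┃                      
                       ┃..┃                      
                       ┃..┃                      
                       ┃..┃                      
                       ┃..┃                      
                       ┃..┃                      


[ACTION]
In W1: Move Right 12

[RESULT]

                       ┃..┃> [-] app/            
                       ┃.♣┃    cache.html        
                       ┃♣.┃    [+] models/       
                       ┃..┃                      
                       ┃..┃                      
                       ┃..┃                      
                       ┃..┃                      
                       ┃..┃                      
                       ┃..┃                      
                       ┃..┃                      
                       ┃..┃                      
                       ┃..┃                      
                       ┃..┃                      
                       ┃..┃                      


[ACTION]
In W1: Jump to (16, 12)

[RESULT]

                       ┃..┃> [-] app/            
                       ┃..┃    cache.html        
                       ┃..┃    [+] models/       
                       ┃..┃                      
                       ┃..┃                      
                       ┃..┃                      
                       ┃..┃                      
                       ┃..┃                      
                       ┃..┃                      
                       ┃..┃                      
                       ┃..┃                      
                       ┃..┃                      
                       ┃..┃                      
                       ┃..┃                      
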